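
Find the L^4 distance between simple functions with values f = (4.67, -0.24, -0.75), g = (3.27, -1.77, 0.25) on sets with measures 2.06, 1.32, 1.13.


Step 1: Compute differences f_i - g_i:
  4.67 - 3.27 = 1.4
  -0.24 - -1.77 = 1.53
  -0.75 - 0.25 = -1
Step 2: Compute |diff|^4 * measure for each set:
  |1.4|^4 * 2.06 = 3.8416 * 2.06 = 7.913696
  |1.53|^4 * 1.32 = 5.479813 * 1.32 = 7.233353
  |-1|^4 * 1.13 = 1 * 1.13 = 1.13
Step 3: Sum = 16.277049
Step 4: ||f-g||_4 = (16.277049)^(1/4) = 2.008602


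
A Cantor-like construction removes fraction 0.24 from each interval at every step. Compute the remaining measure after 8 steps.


Step 1: At each step, fraction remaining = 1 - 0.24 = 0.76
Step 2: After 8 steps, measure = (0.76)^8
Result = 0.111303


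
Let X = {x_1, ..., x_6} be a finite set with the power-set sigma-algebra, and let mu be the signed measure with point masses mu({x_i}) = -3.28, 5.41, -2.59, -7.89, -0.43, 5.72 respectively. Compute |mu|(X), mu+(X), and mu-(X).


Step 1: Every measurable set is a union of atoms (the cells / points), so a Hahn decomposition is
  obtained by grouping atoms by sign: P = union of atoms with mu > 0, N = union of the remaining atoms.
  Atoms in P (indices): 2, 6;  atoms in N (indices): 1, 3, 4, 5
  Positive values: 5.41, 5.72
  Negative values: -3.28, -2.59, -7.89, -0.43
Step 2: mu+(X) = mu(P) = sum of positive atom values = 11.13
Step 3: mu-(X) = -mu(N) = sum of |negative atom values| = 14.19
Step 4: |mu|(X) = mu+(X) + mu-(X) = 11.13 + 14.19 = 25.32


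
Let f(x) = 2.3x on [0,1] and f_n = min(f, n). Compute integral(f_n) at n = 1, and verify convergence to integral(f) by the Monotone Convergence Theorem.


f(x) = 2.3x on [0,1]; f_n(x) = min(2.3x, n). At n = 1:
Step 1: f(x) reaches 1 at x = 1/2.3 = 0.434783
Step 2: integral(f_1) = integral(2.3x, 0, 0.434783) + integral(1, 0.434783, 1)
       = 2.3*0.434783^2/2 + 1*(1 - 0.434783)
       = 0.217391 + 0.565217
       = 0.782609
Step 3: As n -> infinity, f_n increases to f, so by MCT integral(f_n) -> integral(f) = 2.3/2 = 1.15.
Convergence: integral(f_1) = 0.782609 -> 1.15 as n -> infinity


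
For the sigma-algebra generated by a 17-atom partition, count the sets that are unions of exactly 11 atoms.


Each element of F is a union of some subset of the 17 atoms.
Elements that are unions of exactly 11 atoms correspond to 11-element subsets of the 17 atoms.
Count = C(17, 11) = 17! / (11! * 6!) = 12376.


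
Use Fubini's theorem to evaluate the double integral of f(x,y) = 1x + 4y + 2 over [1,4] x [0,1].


By Fubini, integrate in x first, then y.
Step 1: Fix y, integrate over x in [1,4]:
  integral(1x + 4y + 2, x=1..4)
  = 1*(4^2 - 1^2)/2 + (4y + 2)*(4 - 1)
  = 7.5 + (4y + 2)*3
  = 7.5 + 12y + 6
  = 13.5 + 12y
Step 2: Integrate over y in [0,1]:
  integral(13.5 + 12y, y=0..1)
  = 13.5*1 + 12*(1^2 - 0^2)/2
  = 13.5 + 6
  = 19.5


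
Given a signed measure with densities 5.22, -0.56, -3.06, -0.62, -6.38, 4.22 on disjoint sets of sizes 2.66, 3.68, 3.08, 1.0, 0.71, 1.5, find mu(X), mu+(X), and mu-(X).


Step 1: Compute signed measure on each set:
  Set 1: 5.22 * 2.66 = 13.8852
  Set 2: -0.56 * 3.68 = -2.0608
  Set 3: -3.06 * 3.08 = -9.4248
  Set 4: -0.62 * 1.0 = -0.62
  Set 5: -6.38 * 0.71 = -4.5298
  Set 6: 4.22 * 1.5 = 6.33
Step 2: Total signed measure = (13.8852) + (-2.0608) + (-9.4248) + (-0.62) + (-4.5298) + (6.33)
     = 3.5798
Step 3: Positive part mu+(X) = sum of positive contributions = 20.2152
Step 4: Negative part mu-(X) = |sum of negative contributions| = 16.6354


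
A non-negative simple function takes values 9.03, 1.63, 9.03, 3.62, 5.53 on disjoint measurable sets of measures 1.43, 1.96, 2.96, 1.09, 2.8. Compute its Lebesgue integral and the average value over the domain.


Step 1: Integral = sum(value_i * measure_i)
= 9.03*1.43 + 1.63*1.96 + 9.03*2.96 + 3.62*1.09 + 5.53*2.8
= 12.9129 + 3.1948 + 26.7288 + 3.9458 + 15.484
= 62.2663
Step 2: Total measure of domain = 1.43 + 1.96 + 2.96 + 1.09 + 2.8 = 10.24
Step 3: Average value = 62.2663 / 10.24 = 6.080693


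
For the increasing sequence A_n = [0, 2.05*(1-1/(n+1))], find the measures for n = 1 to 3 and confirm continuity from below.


By continuity of measure from below: if A_n increases to A, then m(A_n) -> m(A).
Here A = [0, 2.05], so m(A) = 2.05
Step 1: a_1 = 2.05*(1 - 1/2) = 1.025, m(A_1) = 1.025
Step 2: a_2 = 2.05*(1 - 1/3) = 1.3667, m(A_2) = 1.3667
Step 3: a_3 = 2.05*(1 - 1/4) = 1.5375, m(A_3) = 1.5375
Limit: m(A_n) -> m([0,2.05]) = 2.05


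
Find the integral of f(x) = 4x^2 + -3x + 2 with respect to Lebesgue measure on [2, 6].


The Lebesgue integral of a Riemann-integrable function agrees with the Riemann integral.
Antiderivative F(x) = (4/3)x^3 + (-3/2)x^2 + 2x
F(6) = (4/3)*6^3 + (-3/2)*6^2 + 2*6
     = (4/3)*216 + (-3/2)*36 + 2*6
     = 288 + -54 + 12
     = 246
F(2) = 8.666667
Integral = F(6) - F(2) = 246 - 8.666667 = 237.333333


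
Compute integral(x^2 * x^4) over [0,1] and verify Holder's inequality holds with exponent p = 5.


Step 1: Exact integral of f*g = integral(x^6, 0, 1) = 1/7
     = 0.142857
Step 2: Holder bound with p=5, q=1.25:
  ||f||_p = (integral x^10 dx)^(1/5) = (1/11)^(1/5) = 0.619044
  ||g||_q = (integral x^5 dx)^(1/1.25) = (1/6)^(1/1.25) = 0.238495
Step 3: Holder bound = ||f||_p * ||g||_q = 0.619044 * 0.238495 = 0.147639
Verification: 0.142857 <= 0.147639 (Holder holds)


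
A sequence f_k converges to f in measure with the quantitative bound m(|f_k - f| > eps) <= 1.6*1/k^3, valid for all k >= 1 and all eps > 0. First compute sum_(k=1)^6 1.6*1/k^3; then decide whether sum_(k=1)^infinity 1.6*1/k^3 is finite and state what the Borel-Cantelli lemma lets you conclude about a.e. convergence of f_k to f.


Step 1: List the terms 1.6*1/k^3 for k = 1 to 6:
  k=1: 1.6
  k=2: 0.2
  k=3: 0.059259
  k=4: 0.025
  k=5: 0.0128
  k=6: 0.007407
Step 2: Partial sum = 1.6 + 0.2 + 0.059259 + 0.025 + 0.0128 + 0.007407
     = 1.904467
Step 3: The full series sum_(k>=1) 1.6*1/k^3 converges (p-series with p = 3 > 1; a constant multiple of a convergent series converges).
Step 4: Fix eps > 0. Since sum_k m(|f_k - f| > eps) < infinity, the Borel-Cantelli lemma gives
        m(limsup_k {|f_k - f| > eps}) = 0, i.e. for a.e. x, |f_k(x) - f(x)| <= eps for all large k.
        Applying this with eps = 1/j for j = 1, 2, ... and intersecting the countably many full-measure sets,
        for a.e. x we get limsup_k |f_k(x) - f(x)| <= 1/j for every j, hence f_k -> f almost everywhere.
Conclusion: series converges; Borel-Cantelli yields f_k -> f a.e.


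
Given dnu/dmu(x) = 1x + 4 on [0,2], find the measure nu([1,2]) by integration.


nu(A) = integral_A (dnu/dmu) dmu = integral_1^2 (1x + 4) dx
Step 1: Antiderivative F(x) = (1/2)x^2 + 4x
Step 2: F(2) = (1/2)*2^2 + 4*2 = 2 + 8 = 10
Step 3: F(1) = (1/2)*1^2 + 4*1 = 0.5 + 4 = 4.5
Step 4: nu([1,2]) = F(2) - F(1) = 10 - 4.5 = 5.5


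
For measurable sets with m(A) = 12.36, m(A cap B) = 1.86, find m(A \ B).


m(A \ B) = m(A) - m(A n B)
= 12.36 - 1.86
= 10.5


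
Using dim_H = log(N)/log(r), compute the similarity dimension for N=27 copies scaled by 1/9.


For a self-similar set with N copies scaled by 1/r:
dim_H = log(N)/log(r) = log(27)/log(9)
= 3.295837/2.197225
= 1.5


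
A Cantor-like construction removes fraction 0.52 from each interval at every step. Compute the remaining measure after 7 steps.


Step 1: At each step, fraction remaining = 1 - 0.52 = 0.48
Step 2: After 7 steps, measure = (0.48)^7
Result = 0.005871


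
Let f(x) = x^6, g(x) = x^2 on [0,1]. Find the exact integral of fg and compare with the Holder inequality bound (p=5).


Step 1: Exact integral of f*g = integral(x^8, 0, 1) = 1/9
     = 0.111111
Step 2: Holder bound with p=5, q=1.25:
  ||f||_p = (integral x^30 dx)^(1/5) = (1/31)^(1/5) = 0.503185
  ||g||_q = (integral x^2.5 dx)^(1/1.25) = (1/3.5)^(1/1.25) = 0.367067
Step 3: Holder bound = ||f||_p * ||g||_q = 0.503185 * 0.367067 = 0.184703
Verification: 0.111111 <= 0.184703 (Holder holds)


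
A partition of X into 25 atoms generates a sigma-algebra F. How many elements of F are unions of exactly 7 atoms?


Each element of F is a union of some subset of the 25 atoms.
Elements that are unions of exactly 7 atoms correspond to 7-element subsets of the 25 atoms.
Count = C(25, 7) = 25! / (7! * 18!) = 480700.


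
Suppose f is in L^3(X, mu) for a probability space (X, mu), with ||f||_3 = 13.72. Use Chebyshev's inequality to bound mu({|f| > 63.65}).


Chebyshev/Markov inequality: mu(|f| > eps) <= (||f||_p / eps)^p
Step 1: ||f||_3 / eps = 13.72 / 63.65 = 0.215554
Step 2: Raise to power p = 3:
  (0.215554)^3 = 0.010015
Step 3: Therefore mu(|f| > 63.65) <= 0.010015


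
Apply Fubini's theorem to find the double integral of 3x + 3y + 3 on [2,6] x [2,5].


By Fubini, integrate in x first, then y.
Step 1: Fix y, integrate over x in [2,6]:
  integral(3x + 3y + 3, x=2..6)
  = 3*(6^2 - 2^2)/2 + (3y + 3)*(6 - 2)
  = 48 + (3y + 3)*4
  = 48 + 12y + 12
  = 60 + 12y
Step 2: Integrate over y in [2,5]:
  integral(60 + 12y, y=2..5)
  = 60*3 + 12*(5^2 - 2^2)/2
  = 180 + 126
  = 306


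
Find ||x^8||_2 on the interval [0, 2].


Step 1: ||f||_2 = (integral_0^2 |x^8|^2 dx)^(1/2)
     = (integral_0^2 x^16 dx)^(1/2)
Step 2: integral_0^2 x^16 dx = [x^17/(17)] from 0 to 2 = 2^17/17
     = 131072/17 = 7710.117647
Step 3: ||f||_2 = (7710.117647)^(1/2) = 87.807276


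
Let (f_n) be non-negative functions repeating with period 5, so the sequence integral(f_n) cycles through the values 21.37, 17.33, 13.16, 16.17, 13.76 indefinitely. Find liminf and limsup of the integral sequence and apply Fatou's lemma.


The sequence (integral(f_n)) is periodic with period 5, repeating the values 21.37, 17.33, 13.16, 16.17, 13.76 indefinitely.
Step 1: For a periodic sequence, every tail (a_m, a_(m+1), ...) contains all 5 period values infinitely often.
Step 2: Hence inf of every tail = min of the period values = min(21.37, 17.33, 13.16, 16.17, 13.76) = 13.16.
        liminf_n integral(f_n) = sup over m of (inf of tail from m) = 13.16.
Step 3: Similarly sup of every tail = max of the period values = 21.37.
        limsup_n integral(f_n) = 21.37.
Step 4: Fatou's lemma: integral(liminf_n f_n) <= liminf_n integral(f_n) = 13.16.
        So the integral of the pointwise liminf is at most 13.16.


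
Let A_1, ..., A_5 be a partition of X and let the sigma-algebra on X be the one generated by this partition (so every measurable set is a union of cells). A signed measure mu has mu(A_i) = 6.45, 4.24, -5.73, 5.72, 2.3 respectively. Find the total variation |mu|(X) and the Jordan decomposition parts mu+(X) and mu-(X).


Step 1: Every measurable set is a union of atoms (the cells / points), so a Hahn decomposition is
  obtained by grouping atoms by sign: P = union of atoms with mu > 0, N = union of the remaining atoms.
  Atoms in P (indices): 1, 2, 4, 5;  atoms in N (indices): 3
  Positive values: 6.45, 4.24, 5.72, 2.3
  Negative values: -5.73
Step 2: mu+(X) = mu(P) = sum of positive atom values = 18.71
Step 3: mu-(X) = -mu(N) = sum of |negative atom values| = 5.73
Step 4: |mu|(X) = mu+(X) + mu-(X) = 18.71 + 5.73 = 24.44


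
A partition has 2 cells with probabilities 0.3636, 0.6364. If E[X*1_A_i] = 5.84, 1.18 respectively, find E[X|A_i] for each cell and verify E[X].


For each cell A_i: E[X|A_i] = E[X*1_A_i] / P(A_i)
Step 1: E[X|A_1] = 5.84 / 0.3636 = 16.061606
Step 2: E[X|A_2] = 1.18 / 0.6364 = 1.85418
Verification: E[X] = sum E[X*1_A_i] = 5.84 + 1.18 = 7.02


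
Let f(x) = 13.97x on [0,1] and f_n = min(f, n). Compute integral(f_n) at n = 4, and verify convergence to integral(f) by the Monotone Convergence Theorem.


f(x) = 13.97x on [0,1]; f_n(x) = min(13.97x, n). At n = 4:
Step 1: f(x) reaches 4 at x = 4/13.97 = 0.286328
Step 2: integral(f_4) = integral(13.97x, 0, 0.286328) + integral(4, 0.286328, 1)
       = 13.97*0.286328^2/2 + 4*(1 - 0.286328)
       = 0.572656 + 2.854689
       = 3.427344
Step 3: As n -> infinity, f_n increases to f, so by MCT integral(f_n) -> integral(f) = 13.97/2 = 6.985.
Convergence: integral(f_4) = 3.427344 -> 6.985 as n -> infinity


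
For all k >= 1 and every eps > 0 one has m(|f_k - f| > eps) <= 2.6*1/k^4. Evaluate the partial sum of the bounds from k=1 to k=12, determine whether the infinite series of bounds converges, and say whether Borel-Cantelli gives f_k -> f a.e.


Step 1: List the terms 2.6*1/k^4 for k = 1 to 12:
  k=1: 2.6
  k=2: 0.1625
  k=3: 0.032099
  k=4: 0.010156
  k=5: 0.00416
  k=6: 0.002006
  k=7: 0.001083
  k=8: 6.347656e-04
  k=9: 3.962811e-04
  k=10: 2.600000e-04
  k=11: 1.775835e-04
  k=12: 1.253858e-04
Step 2: Partial sum = 2.6 + 0.1625 + 0.032099 + 0.010156 + 0.00416 + 0.002006 + 0.001083 + 6.347656e-04 + 3.962811e-04 + 2.600000e-04 + 1.775835e-04 + 1.253858e-04
     = 2.813598
Step 3: The full series sum_(k>=1) 2.6*1/k^4 converges (p-series with p = 4 > 1; a constant multiple of a convergent series converges).
Step 4: Fix eps > 0. Since sum_k m(|f_k - f| > eps) < infinity, the Borel-Cantelli lemma gives
        m(limsup_k {|f_k - f| > eps}) = 0, i.e. for a.e. x, |f_k(x) - f(x)| <= eps for all large k.
        Applying this with eps = 1/j for j = 1, 2, ... and intersecting the countably many full-measure sets,
        for a.e. x we get limsup_k |f_k(x) - f(x)| <= 1/j for every j, hence f_k -> f almost everywhere.
Conclusion: series converges; Borel-Cantelli yields f_k -> f a.e.


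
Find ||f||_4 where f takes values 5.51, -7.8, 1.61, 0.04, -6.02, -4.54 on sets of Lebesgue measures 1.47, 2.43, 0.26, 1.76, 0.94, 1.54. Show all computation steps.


Step 1: Compute |f_i|^4 for each value:
  |5.51|^4 = 921.735672
  |-7.8|^4 = 3701.5056
  |1.61|^4 = 6.718982
  |0.04|^4 = 2.560000e-06
  |-6.02|^4 = 1313.366592
  |-4.54|^4 = 424.838055
Step 2: Multiply by measures and sum:
  921.735672 * 1.47 = 1354.951438
  3701.5056 * 2.43 = 8994.658608
  6.718982 * 0.26 = 1.746935
  2.560000e-06 * 1.76 = 4.505600e-06
  1313.366592 * 0.94 = 1234.564597
  424.838055 * 1.54 = 654.250604
Sum = 1354.951438 + 8994.658608 + 1.746935 + 4.505600e-06 + 1234.564597 + 654.250604 = 12240.172186
Step 3: Take the p-th root:
||f||_4 = (12240.172186)^(1/4) = 10.518332


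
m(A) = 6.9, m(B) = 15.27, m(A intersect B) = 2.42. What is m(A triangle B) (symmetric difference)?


m(A Delta B) = m(A) + m(B) - 2*m(A n B)
= 6.9 + 15.27 - 2*2.42
= 6.9 + 15.27 - 4.84
= 17.33


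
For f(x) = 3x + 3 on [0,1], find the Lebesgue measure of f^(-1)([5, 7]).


f^(-1)([5, 7]) = {x : 5 <= 3x + 3 <= 7}
Solving: (5 - 3)/3 <= x <= (7 - 3)/3
= [0.666667, 1.333333]
Intersecting with [0,1]: [0.666667, 1]
Measure = 1 - 0.666667 = 0.333333


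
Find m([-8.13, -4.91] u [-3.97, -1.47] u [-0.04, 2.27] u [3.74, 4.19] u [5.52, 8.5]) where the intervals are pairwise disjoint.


For pairwise disjoint intervals, m(union) = sum of lengths.
= (-4.91 - -8.13) + (-1.47 - -3.97) + (2.27 - -0.04) + (4.19 - 3.74) + (8.5 - 5.52)
= 3.22 + 2.5 + 2.31 + 0.45 + 2.98
= 11.46


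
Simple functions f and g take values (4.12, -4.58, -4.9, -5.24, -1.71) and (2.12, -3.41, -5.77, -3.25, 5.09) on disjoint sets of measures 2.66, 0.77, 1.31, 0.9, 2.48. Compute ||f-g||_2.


Step 1: Compute differences f_i - g_i:
  4.12 - 2.12 = 2
  -4.58 - -3.41 = -1.17
  -4.9 - -5.77 = 0.87
  -5.24 - -3.25 = -1.99
  -1.71 - 5.09 = -6.8
Step 2: Compute |diff|^2 * measure for each set:
  |2|^2 * 2.66 = 4 * 2.66 = 10.64
  |-1.17|^2 * 0.77 = 1.3689 * 0.77 = 1.054053
  |0.87|^2 * 1.31 = 0.7569 * 1.31 = 0.991539
  |-1.99|^2 * 0.9 = 3.9601 * 0.9 = 3.56409
  |-6.8|^2 * 2.48 = 46.24 * 2.48 = 114.6752
Step 3: Sum = 130.924882
Step 4: ||f-g||_2 = (130.924882)^(1/2) = 11.442241


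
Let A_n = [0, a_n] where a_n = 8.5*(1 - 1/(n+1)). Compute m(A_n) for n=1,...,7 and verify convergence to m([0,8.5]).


By continuity of measure from below: if A_n increases to A, then m(A_n) -> m(A).
Here A = [0, 8.5], so m(A) = 8.5
Step 1: a_1 = 8.5*(1 - 1/2) = 4.25, m(A_1) = 4.25
Step 2: a_2 = 8.5*(1 - 1/3) = 5.6667, m(A_2) = 5.6667
Step 3: a_3 = 8.5*(1 - 1/4) = 6.375, m(A_3) = 6.375
Step 4: a_4 = 8.5*(1 - 1/5) = 6.8, m(A_4) = 6.8
Step 5: a_5 = 8.5*(1 - 1/6) = 7.0833, m(A_5) = 7.0833
Step 6: a_6 = 8.5*(1 - 1/7) = 7.2857, m(A_6) = 7.2857
Step 7: a_7 = 8.5*(1 - 1/8) = 7.4375, m(A_7) = 7.4375
Limit: m(A_n) -> m([0,8.5]) = 8.5


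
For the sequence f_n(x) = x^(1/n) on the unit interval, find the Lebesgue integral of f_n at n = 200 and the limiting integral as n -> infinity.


At n = 200: f_200(x) = x^(1/200).
Step 1: integral(x^(1/200), 0, 1) = [x^(1/200+1) / (1/200+1)] from 0 to 1
     = 1 / (1/200 + 1) = 1 / ((200+1)/200) = 200/(200+1)
     = 200/201 = 0.995025
Step 2: As n -> infinity, f_n(x) = x^(1/n) -> 1 for x in (0,1], and f_n is increasing in n.
By MCT, lim_n integral(f_n) = integral(lim_n f_n) = integral(1, 0, 1) = 1.
Step 3: Verify convergence: 200/201 = 0.995025 -> 1


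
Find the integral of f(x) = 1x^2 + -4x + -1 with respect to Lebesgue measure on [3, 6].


The Lebesgue integral of a Riemann-integrable function agrees with the Riemann integral.
Antiderivative F(x) = (1/3)x^3 + (-4/2)x^2 + -1x
F(6) = (1/3)*6^3 + (-4/2)*6^2 + -1*6
     = (1/3)*216 + (-4/2)*36 + -1*6
     = 72 + -72 + -6
     = -6
F(3) = -12
Integral = F(6) - F(3) = -6 - -12 = 6


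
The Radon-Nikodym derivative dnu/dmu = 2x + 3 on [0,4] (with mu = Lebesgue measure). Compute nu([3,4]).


nu(A) = integral_A (dnu/dmu) dmu = integral_3^4 (2x + 3) dx
Step 1: Antiderivative F(x) = (2/2)x^2 + 3x
Step 2: F(4) = (2/2)*4^2 + 3*4 = 16 + 12 = 28
Step 3: F(3) = (2/2)*3^2 + 3*3 = 9 + 9 = 18
Step 4: nu([3,4]) = F(4) - F(3) = 28 - 18 = 10


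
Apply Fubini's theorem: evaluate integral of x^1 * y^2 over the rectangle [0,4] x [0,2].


By Fubini's theorem, the double integral factors as a product of single integrals:
Step 1: integral_0^4 x^1 dx = [x^2/2] from 0 to 4
     = 4^2/2 = 8
Step 2: integral_0^2 y^2 dy = [y^3/3] from 0 to 2
     = 2^3/3 = 2.666667
Step 3: Double integral = 8 * 2.666667 = 21.333333


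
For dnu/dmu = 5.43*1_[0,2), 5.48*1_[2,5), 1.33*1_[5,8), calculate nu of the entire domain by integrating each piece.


Integrate each piece of the Radon-Nikodym derivative:
Step 1: integral_0^2 5.43 dx = 5.43*(2-0) = 5.43*2 = 10.86
Step 2: integral_2^5 5.48 dx = 5.48*(5-2) = 5.48*3 = 16.44
Step 3: integral_5^8 1.33 dx = 1.33*(8-5) = 1.33*3 = 3.99
Total: 10.86 + 16.44 + 3.99 = 31.29


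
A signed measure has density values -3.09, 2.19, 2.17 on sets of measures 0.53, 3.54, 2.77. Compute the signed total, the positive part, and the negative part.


Step 1: Compute signed measure on each set:
  Set 1: -3.09 * 0.53 = -1.6377
  Set 2: 2.19 * 3.54 = 7.7526
  Set 3: 2.17 * 2.77 = 6.0109
Step 2: Total signed measure = (-1.6377) + (7.7526) + (6.0109)
     = 12.1258
Step 3: Positive part mu+(X) = sum of positive contributions = 13.7635
Step 4: Negative part mu-(X) = |sum of negative contributions| = 1.6377


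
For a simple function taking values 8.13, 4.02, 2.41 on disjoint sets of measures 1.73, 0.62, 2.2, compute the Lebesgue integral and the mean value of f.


Step 1: Integral = sum(value_i * measure_i)
= 8.13*1.73 + 4.02*0.62 + 2.41*2.2
= 14.0649 + 2.4924 + 5.302
= 21.8593
Step 2: Total measure of domain = 1.73 + 0.62 + 2.2 = 4.55
Step 3: Average value = 21.8593 / 4.55 = 4.804242


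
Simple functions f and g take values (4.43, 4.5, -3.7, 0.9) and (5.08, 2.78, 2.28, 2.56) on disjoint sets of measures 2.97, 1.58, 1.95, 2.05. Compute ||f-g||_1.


Step 1: Compute differences f_i - g_i:
  4.43 - 5.08 = -0.65
  4.5 - 2.78 = 1.72
  -3.7 - 2.28 = -5.98
  0.9 - 2.56 = -1.66
Step 2: Compute |diff|^1 * measure for each set:
  |-0.65|^1 * 2.97 = 0.65 * 2.97 = 1.9305
  |1.72|^1 * 1.58 = 1.72 * 1.58 = 2.7176
  |-5.98|^1 * 1.95 = 5.98 * 1.95 = 11.661
  |-1.66|^1 * 2.05 = 1.66 * 2.05 = 3.403
Step 3: Sum = 19.7121
Step 4: ||f-g||_1 = (19.7121)^(1/1) = 19.7121


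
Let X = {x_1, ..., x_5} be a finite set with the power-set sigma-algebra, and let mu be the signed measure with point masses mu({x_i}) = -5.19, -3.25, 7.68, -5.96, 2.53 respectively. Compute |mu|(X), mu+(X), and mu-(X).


Step 1: Every measurable set is a union of atoms (the cells / points), so a Hahn decomposition is
  obtained by grouping atoms by sign: P = union of atoms with mu > 0, N = union of the remaining atoms.
  Atoms in P (indices): 3, 5;  atoms in N (indices): 1, 2, 4
  Positive values: 7.68, 2.53
  Negative values: -5.19, -3.25, -5.96
Step 2: mu+(X) = mu(P) = sum of positive atom values = 10.21
Step 3: mu-(X) = -mu(N) = sum of |negative atom values| = 14.4
Step 4: |mu|(X) = mu+(X) + mu-(X) = 10.21 + 14.4 = 24.61


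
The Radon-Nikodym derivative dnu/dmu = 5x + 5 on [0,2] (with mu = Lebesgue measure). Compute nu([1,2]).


nu(A) = integral_A (dnu/dmu) dmu = integral_1^2 (5x + 5) dx
Step 1: Antiderivative F(x) = (5/2)x^2 + 5x
Step 2: F(2) = (5/2)*2^2 + 5*2 = 10 + 10 = 20
Step 3: F(1) = (5/2)*1^2 + 5*1 = 2.5 + 5 = 7.5
Step 4: nu([1,2]) = F(2) - F(1) = 20 - 7.5 = 12.5


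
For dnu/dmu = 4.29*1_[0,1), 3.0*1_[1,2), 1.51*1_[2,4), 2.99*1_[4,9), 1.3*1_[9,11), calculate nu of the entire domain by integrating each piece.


Integrate each piece of the Radon-Nikodym derivative:
Step 1: integral_0^1 4.29 dx = 4.29*(1-0) = 4.29*1 = 4.29
Step 2: integral_1^2 3.0 dx = 3.0*(2-1) = 3.0*1 = 3
Step 3: integral_2^4 1.51 dx = 1.51*(4-2) = 1.51*2 = 3.02
Step 4: integral_4^9 2.99 dx = 2.99*(9-4) = 2.99*5 = 14.95
Step 5: integral_9^11 1.3 dx = 1.3*(11-9) = 1.3*2 = 2.6
Total: 4.29 + 3 + 3.02 + 14.95 + 2.6 = 27.86


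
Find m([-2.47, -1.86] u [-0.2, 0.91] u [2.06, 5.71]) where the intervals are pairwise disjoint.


For pairwise disjoint intervals, m(union) = sum of lengths.
= (-1.86 - -2.47) + (0.91 - -0.2) + (5.71 - 2.06)
= 0.61 + 1.11 + 3.65
= 5.37


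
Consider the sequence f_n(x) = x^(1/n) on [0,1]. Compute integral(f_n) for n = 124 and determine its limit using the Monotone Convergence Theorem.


At n = 124: f_124(x) = x^(1/124).
Step 1: integral(x^(1/124), 0, 1) = [x^(1/124+1) / (1/124+1)] from 0 to 1
     = 1 / (1/124 + 1) = 1 / ((124+1)/124) = 124/(124+1)
     = 124/125 = 0.992
Step 2: As n -> infinity, f_n(x) = x^(1/n) -> 1 for x in (0,1], and f_n is increasing in n.
By MCT, lim_n integral(f_n) = integral(lim_n f_n) = integral(1, 0, 1) = 1.
Step 3: Verify convergence: 124/125 = 0.992 -> 1


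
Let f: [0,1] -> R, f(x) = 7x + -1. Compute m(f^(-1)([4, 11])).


f^(-1)([4, 11]) = {x : 4 <= 7x + -1 <= 11}
Solving: (4 - -1)/7 <= x <= (11 - -1)/7
= [0.714286, 1.714286]
Intersecting with [0,1]: [0.714286, 1]
Measure = 1 - 0.714286 = 0.285714


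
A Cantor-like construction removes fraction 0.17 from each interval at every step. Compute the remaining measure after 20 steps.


Step 1: At each step, fraction remaining = 1 - 0.17 = 0.83
Step 2: After 20 steps, measure = (0.83)^20
Result = 0.024075


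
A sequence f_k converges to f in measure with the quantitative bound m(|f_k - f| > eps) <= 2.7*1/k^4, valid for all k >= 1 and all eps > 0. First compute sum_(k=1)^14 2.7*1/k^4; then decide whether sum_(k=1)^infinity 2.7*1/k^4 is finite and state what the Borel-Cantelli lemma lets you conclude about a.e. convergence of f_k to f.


Step 1: List the terms 2.7*1/k^4 for k = 1 to 14:
  k=1: 2.7
  k=2: 0.16875
  k=3: 0.033333
  k=4: 0.010547
  k=5: 0.00432
  k=6: 0.002083
  k=7: 0.001125
  k=8: 6.591797e-04
  k=9: 4.115226e-04
  k=10: 2.700000e-04
  k=11: 1.844136e-04
  k=12: 1.302083e-04
  k=13: 9.453451e-05
  k=14: 7.028322e-05
Step 2: Partial sum = 2.7 + 0.16875 + 0.033333 + 0.010547 + 0.00432 + 0.002083 + 0.001125 + 6.591797e-04 + 4.115226e-04 + 2.700000e-04 + 1.844136e-04 + 1.302083e-04 + 9.453451e-05 + 7.028322e-05
     = 2.921978
Step 3: The full series sum_(k>=1) 2.7*1/k^4 converges (p-series with p = 4 > 1; a constant multiple of a convergent series converges).
Step 4: Fix eps > 0. Since sum_k m(|f_k - f| > eps) < infinity, the Borel-Cantelli lemma gives
        m(limsup_k {|f_k - f| > eps}) = 0, i.e. for a.e. x, |f_k(x) - f(x)| <= eps for all large k.
        Applying this with eps = 1/j for j = 1, 2, ... and intersecting the countably many full-measure sets,
        for a.e. x we get limsup_k |f_k(x) - f(x)| <= 1/j for every j, hence f_k -> f almost everywhere.
Conclusion: series converges; Borel-Cantelli yields f_k -> f a.e.


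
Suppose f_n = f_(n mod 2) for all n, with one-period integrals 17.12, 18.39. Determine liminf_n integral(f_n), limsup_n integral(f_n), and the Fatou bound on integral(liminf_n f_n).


The sequence (integral(f_n)) is periodic with period 2, repeating the values 17.12, 18.39 indefinitely.
Step 1: For a periodic sequence, every tail (a_m, a_(m+1), ...) contains all 2 period values infinitely often.
Step 2: Hence inf of every tail = min of the period values = min(17.12, 18.39) = 17.12.
        liminf_n integral(f_n) = sup over m of (inf of tail from m) = 17.12.
Step 3: Similarly sup of every tail = max of the period values = 18.39.
        limsup_n integral(f_n) = 18.39.
Step 4: Fatou's lemma: integral(liminf_n f_n) <= liminf_n integral(f_n) = 17.12.
        So the integral of the pointwise liminf is at most 17.12.


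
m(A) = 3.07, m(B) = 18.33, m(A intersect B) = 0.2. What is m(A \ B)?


m(A \ B) = m(A) - m(A n B)
= 3.07 - 0.2
= 2.87


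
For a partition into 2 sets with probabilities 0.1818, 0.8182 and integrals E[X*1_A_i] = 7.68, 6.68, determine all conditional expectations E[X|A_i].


For each cell A_i: E[X|A_i] = E[X*1_A_i] / P(A_i)
Step 1: E[X|A_1] = 7.68 / 0.1818 = 42.244224
Step 2: E[X|A_2] = 6.68 / 0.8182 = 8.164263
Verification: E[X] = sum E[X*1_A_i] = 7.68 + 6.68 = 14.36


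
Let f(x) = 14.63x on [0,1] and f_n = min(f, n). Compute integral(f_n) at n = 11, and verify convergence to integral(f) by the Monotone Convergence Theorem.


f(x) = 14.63x on [0,1]; f_n(x) = min(14.63x, n). At n = 11:
Step 1: f(x) reaches 11 at x = 11/14.63 = 0.75188
Step 2: integral(f_11) = integral(14.63x, 0, 0.75188) + integral(11, 0.75188, 1)
       = 14.63*0.75188^2/2 + 11*(1 - 0.75188)
       = 4.135338 + 2.729323
       = 6.864662
Step 3: As n -> infinity, f_n increases to f, so by MCT integral(f_n) -> integral(f) = 14.63/2 = 7.315.
Convergence: integral(f_11) = 6.864662 -> 7.315 as n -> infinity


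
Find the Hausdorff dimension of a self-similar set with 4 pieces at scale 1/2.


For a self-similar set with N copies scaled by 1/r:
dim_H = log(N)/log(r) = log(4)/log(2)
= 1.386294/0.693147
= 2


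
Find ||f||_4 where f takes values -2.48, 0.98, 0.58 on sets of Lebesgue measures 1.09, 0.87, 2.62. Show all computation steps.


Step 1: Compute |f_i|^4 for each value:
  |-2.48|^4 = 37.82742
  |0.98|^4 = 0.922368
  |0.58|^4 = 0.113165
Step 2: Multiply by measures and sum:
  37.82742 * 1.09 = 41.231888
  0.922368 * 0.87 = 0.80246
  0.113165 * 2.62 = 0.296492
Sum = 41.231888 + 0.80246 + 0.296492 = 42.33084
Step 3: Take the p-th root:
||f||_4 = (42.33084)^(1/4) = 2.550728


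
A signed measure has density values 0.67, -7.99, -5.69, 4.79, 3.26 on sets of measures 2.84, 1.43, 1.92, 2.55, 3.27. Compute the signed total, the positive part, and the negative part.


Step 1: Compute signed measure on each set:
  Set 1: 0.67 * 2.84 = 1.9028
  Set 2: -7.99 * 1.43 = -11.4257
  Set 3: -5.69 * 1.92 = -10.9248
  Set 4: 4.79 * 2.55 = 12.2145
  Set 5: 3.26 * 3.27 = 10.6602
Step 2: Total signed measure = (1.9028) + (-11.4257) + (-10.9248) + (12.2145) + (10.6602)
     = 2.427
Step 3: Positive part mu+(X) = sum of positive contributions = 24.7775
Step 4: Negative part mu-(X) = |sum of negative contributions| = 22.3505


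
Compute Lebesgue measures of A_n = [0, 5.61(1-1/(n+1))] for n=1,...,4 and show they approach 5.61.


By continuity of measure from below: if A_n increases to A, then m(A_n) -> m(A).
Here A = [0, 5.61], so m(A) = 5.61
Step 1: a_1 = 5.61*(1 - 1/2) = 2.805, m(A_1) = 2.805
Step 2: a_2 = 5.61*(1 - 1/3) = 3.74, m(A_2) = 3.74
Step 3: a_3 = 5.61*(1 - 1/4) = 4.2075, m(A_3) = 4.2075
Step 4: a_4 = 5.61*(1 - 1/5) = 4.488, m(A_4) = 4.488
Limit: m(A_n) -> m([0,5.61]) = 5.61


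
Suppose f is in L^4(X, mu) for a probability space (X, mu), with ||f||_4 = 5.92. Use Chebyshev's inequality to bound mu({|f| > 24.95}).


Chebyshev/Markov inequality: mu(|f| > eps) <= (||f||_p / eps)^p
Step 1: ||f||_4 / eps = 5.92 / 24.95 = 0.237275
Step 2: Raise to power p = 4:
  (0.237275)^4 = 0.00317
Step 3: Therefore mu(|f| > 24.95) <= 0.00317


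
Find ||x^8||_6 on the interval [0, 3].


Step 1: ||f||_6 = (integral_0^3 |x^8|^6 dx)^(1/6)
     = (integral_0^3 x^48 dx)^(1/6)
Step 2: integral_0^3 x^48 dx = [x^49/(49)] from 0 to 3 = 3^49/49
     = 239299329230617529590083/49 = 4.883660e+21
Step 3: ||f||_6 = (4.883660e+21)^(1/6) = 4118.991542


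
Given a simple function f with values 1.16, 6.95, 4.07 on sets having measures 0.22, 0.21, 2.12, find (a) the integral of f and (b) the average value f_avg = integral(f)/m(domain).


Step 1: Integral = sum(value_i * measure_i)
= 1.16*0.22 + 6.95*0.21 + 4.07*2.12
= 0.2552 + 1.4595 + 8.6284
= 10.3431
Step 2: Total measure of domain = 0.22 + 0.21 + 2.12 = 2.55
Step 3: Average value = 10.3431 / 2.55 = 4.056118


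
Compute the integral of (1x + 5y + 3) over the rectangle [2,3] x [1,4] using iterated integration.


By Fubini, integrate in x first, then y.
Step 1: Fix y, integrate over x in [2,3]:
  integral(1x + 5y + 3, x=2..3)
  = 1*(3^2 - 2^2)/2 + (5y + 3)*(3 - 2)
  = 2.5 + (5y + 3)*1
  = 2.5 + 5y + 3
  = 5.5 + 5y
Step 2: Integrate over y in [1,4]:
  integral(5.5 + 5y, y=1..4)
  = 5.5*3 + 5*(4^2 - 1^2)/2
  = 16.5 + 37.5
  = 54


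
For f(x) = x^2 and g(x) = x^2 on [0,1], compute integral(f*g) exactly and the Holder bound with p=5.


Step 1: Exact integral of f*g = integral(x^4, 0, 1) = 1/5
     = 0.2
Step 2: Holder bound with p=5, q=1.25:
  ||f||_p = (integral x^10 dx)^(1/5) = (1/11)^(1/5) = 0.619044
  ||g||_q = (integral x^2.5 dx)^(1/1.25) = (1/3.5)^(1/1.25) = 0.367067
Step 3: Holder bound = ||f||_p * ||g||_q = 0.619044 * 0.367067 = 0.227231
Verification: 0.2 <= 0.227231 (Holder holds)


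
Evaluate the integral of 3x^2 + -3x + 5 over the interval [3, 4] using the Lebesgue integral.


The Lebesgue integral of a Riemann-integrable function agrees with the Riemann integral.
Antiderivative F(x) = (3/3)x^3 + (-3/2)x^2 + 5x
F(4) = (3/3)*4^3 + (-3/2)*4^2 + 5*4
     = (3/3)*64 + (-3/2)*16 + 5*4
     = 64 + -24 + 20
     = 60
F(3) = 28.5
Integral = F(4) - F(3) = 60 - 28.5 = 31.5


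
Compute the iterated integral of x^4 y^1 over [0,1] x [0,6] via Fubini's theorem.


By Fubini's theorem, the double integral factors as a product of single integrals:
Step 1: integral_0^1 x^4 dx = [x^5/5] from 0 to 1
     = 1^5/5 = 0.2
Step 2: integral_0^6 y^1 dy = [y^2/2] from 0 to 6
     = 6^2/2 = 18
Step 3: Double integral = 0.2 * 18 = 3.6


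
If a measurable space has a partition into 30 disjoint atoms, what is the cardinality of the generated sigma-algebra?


Each element of the sigma-algebra is a union of some subset of the 30 atoms.
The number of such subsets is 2^30 = 1073741824.


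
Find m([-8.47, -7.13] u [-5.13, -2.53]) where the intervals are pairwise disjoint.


For pairwise disjoint intervals, m(union) = sum of lengths.
= (-7.13 - -8.47) + (-2.53 - -5.13)
= 1.34 + 2.6
= 3.94


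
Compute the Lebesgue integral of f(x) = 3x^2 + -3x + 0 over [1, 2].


The Lebesgue integral of a Riemann-integrable function agrees with the Riemann integral.
Antiderivative F(x) = (3/3)x^3 + (-3/2)x^2 + 0x
F(2) = (3/3)*2^3 + (-3/2)*2^2 + 0*2
     = (3/3)*8 + (-3/2)*4 + 0*2
     = 8 + -6 + 0
     = 2
F(1) = -0.5
Integral = F(2) - F(1) = 2 - -0.5 = 2.5


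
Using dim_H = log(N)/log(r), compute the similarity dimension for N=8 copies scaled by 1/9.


For a self-similar set with N copies scaled by 1/r:
dim_H = log(N)/log(r) = log(8)/log(9)
= 2.079442/2.197225
= 0.946395


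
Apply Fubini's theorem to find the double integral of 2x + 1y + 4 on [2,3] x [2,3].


By Fubini, integrate in x first, then y.
Step 1: Fix y, integrate over x in [2,3]:
  integral(2x + 1y + 4, x=2..3)
  = 2*(3^2 - 2^2)/2 + (1y + 4)*(3 - 2)
  = 5 + (1y + 4)*1
  = 5 + 1y + 4
  = 9 + 1y
Step 2: Integrate over y in [2,3]:
  integral(9 + 1y, y=2..3)
  = 9*1 + 1*(3^2 - 2^2)/2
  = 9 + 2.5
  = 11.5


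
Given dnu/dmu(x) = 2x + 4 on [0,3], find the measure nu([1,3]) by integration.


nu(A) = integral_A (dnu/dmu) dmu = integral_1^3 (2x + 4) dx
Step 1: Antiderivative F(x) = (2/2)x^2 + 4x
Step 2: F(3) = (2/2)*3^2 + 4*3 = 9 + 12 = 21
Step 3: F(1) = (2/2)*1^2 + 4*1 = 1 + 4 = 5
Step 4: nu([1,3]) = F(3) - F(1) = 21 - 5 = 16


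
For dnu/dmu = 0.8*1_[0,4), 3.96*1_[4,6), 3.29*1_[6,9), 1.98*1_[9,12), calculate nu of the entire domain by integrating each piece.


Integrate each piece of the Radon-Nikodym derivative:
Step 1: integral_0^4 0.8 dx = 0.8*(4-0) = 0.8*4 = 3.2
Step 2: integral_4^6 3.96 dx = 3.96*(6-4) = 3.96*2 = 7.92
Step 3: integral_6^9 3.29 dx = 3.29*(9-6) = 3.29*3 = 9.87
Step 4: integral_9^12 1.98 dx = 1.98*(12-9) = 1.98*3 = 5.94
Total: 3.2 + 7.92 + 9.87 + 5.94 = 26.93


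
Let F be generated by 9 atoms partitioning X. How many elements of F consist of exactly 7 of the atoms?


Each element of F is a union of some subset of the 9 atoms.
Elements that are unions of exactly 7 atoms correspond to 7-element subsets of the 9 atoms.
Count = C(9, 7) = 9! / (7! * 2!) = 36.


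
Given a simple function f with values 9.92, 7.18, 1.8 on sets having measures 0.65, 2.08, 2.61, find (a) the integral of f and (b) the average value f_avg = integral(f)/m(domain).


Step 1: Integral = sum(value_i * measure_i)
= 9.92*0.65 + 7.18*2.08 + 1.8*2.61
= 6.448 + 14.9344 + 4.698
= 26.0804
Step 2: Total measure of domain = 0.65 + 2.08 + 2.61 = 5.34
Step 3: Average value = 26.0804 / 5.34 = 4.88397


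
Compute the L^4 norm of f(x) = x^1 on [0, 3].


Step 1: ||f||_4 = (integral_0^3 |x^1|^4 dx)^(1/4)
     = (integral_0^3 x^4 dx)^(1/4)
Step 2: integral_0^3 x^4 dx = [x^5/(5)] from 0 to 3 = 3^5/5
     = 243/5 = 48.6
Step 3: ||f||_4 = (48.6)^(1/4) = 2.640335


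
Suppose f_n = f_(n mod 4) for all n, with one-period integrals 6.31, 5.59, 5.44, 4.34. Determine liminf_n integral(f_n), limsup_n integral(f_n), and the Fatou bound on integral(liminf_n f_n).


The sequence (integral(f_n)) is periodic with period 4, repeating the values 6.31, 5.59, 5.44, 4.34 indefinitely.
Step 1: For a periodic sequence, every tail (a_m, a_(m+1), ...) contains all 4 period values infinitely often.
Step 2: Hence inf of every tail = min of the period values = min(6.31, 5.59, 5.44, 4.34) = 4.34.
        liminf_n integral(f_n) = sup over m of (inf of tail from m) = 4.34.
Step 3: Similarly sup of every tail = max of the period values = 6.31.
        limsup_n integral(f_n) = 6.31.
Step 4: Fatou's lemma: integral(liminf_n f_n) <= liminf_n integral(f_n) = 4.34.
        So the integral of the pointwise liminf is at most 4.34.


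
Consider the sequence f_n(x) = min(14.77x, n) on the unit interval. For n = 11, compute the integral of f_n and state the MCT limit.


f(x) = 14.77x on [0,1]; f_n(x) = min(14.77x, n). At n = 11:
Step 1: f(x) reaches 11 at x = 11/14.77 = 0.744753
Step 2: integral(f_11) = integral(14.77x, 0, 0.744753) + integral(11, 0.744753, 1)
       = 14.77*0.744753^2/2 + 11*(1 - 0.744753)
       = 4.096141 + 2.807718
       = 6.903859
Step 3: As n -> infinity, f_n increases to f, so by MCT integral(f_n) -> integral(f) = 14.77/2 = 7.385.
Convergence: integral(f_11) = 6.903859 -> 7.385 as n -> infinity


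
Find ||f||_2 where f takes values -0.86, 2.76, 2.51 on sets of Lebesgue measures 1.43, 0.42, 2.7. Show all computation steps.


Step 1: Compute |f_i|^2 for each value:
  |-0.86|^2 = 0.7396
  |2.76|^2 = 7.6176
  |2.51|^2 = 6.3001
Step 2: Multiply by measures and sum:
  0.7396 * 1.43 = 1.057628
  7.6176 * 0.42 = 3.199392
  6.3001 * 2.7 = 17.01027
Sum = 1.057628 + 3.199392 + 17.01027 = 21.26729
Step 3: Take the p-th root:
||f||_2 = (21.26729)^(1/2) = 4.611647


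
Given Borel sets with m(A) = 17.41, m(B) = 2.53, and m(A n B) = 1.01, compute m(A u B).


By inclusion-exclusion: m(A u B) = m(A) + m(B) - m(A n B)
= 17.41 + 2.53 - 1.01
= 18.93


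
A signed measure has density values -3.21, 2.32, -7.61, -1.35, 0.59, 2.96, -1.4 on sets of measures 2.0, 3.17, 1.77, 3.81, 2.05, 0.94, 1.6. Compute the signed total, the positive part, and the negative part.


Step 1: Compute signed measure on each set:
  Set 1: -3.21 * 2.0 = -6.42
  Set 2: 2.32 * 3.17 = 7.3544
  Set 3: -7.61 * 1.77 = -13.4697
  Set 4: -1.35 * 3.81 = -5.1435
  Set 5: 0.59 * 2.05 = 1.2095
  Set 6: 2.96 * 0.94 = 2.7824
  Set 7: -1.4 * 1.6 = -2.24
Step 2: Total signed measure = (-6.42) + (7.3544) + (-13.4697) + (-5.1435) + (1.2095) + (2.7824) + (-2.24)
     = -15.9269
Step 3: Positive part mu+(X) = sum of positive contributions = 11.3463
Step 4: Negative part mu-(X) = |sum of negative contributions| = 27.2732


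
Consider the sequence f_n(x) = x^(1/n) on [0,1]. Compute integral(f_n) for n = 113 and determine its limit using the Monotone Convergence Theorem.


At n = 113: f_113(x) = x^(1/113).
Step 1: integral(x^(1/113), 0, 1) = [x^(1/113+1) / (1/113+1)] from 0 to 1
     = 1 / (1/113 + 1) = 1 / ((113+1)/113) = 113/(113+1)
     = 113/114 = 0.991228
Step 2: As n -> infinity, f_n(x) = x^(1/n) -> 1 for x in (0,1], and f_n is increasing in n.
By MCT, lim_n integral(f_n) = integral(lim_n f_n) = integral(1, 0, 1) = 1.
Step 3: Verify convergence: 113/114 = 0.991228 -> 1


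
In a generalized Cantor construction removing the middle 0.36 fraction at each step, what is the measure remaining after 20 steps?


Step 1: At each step, fraction remaining = 1 - 0.36 = 0.64
Step 2: After 20 steps, measure = (0.64)^20
Result = 1.329228e-04


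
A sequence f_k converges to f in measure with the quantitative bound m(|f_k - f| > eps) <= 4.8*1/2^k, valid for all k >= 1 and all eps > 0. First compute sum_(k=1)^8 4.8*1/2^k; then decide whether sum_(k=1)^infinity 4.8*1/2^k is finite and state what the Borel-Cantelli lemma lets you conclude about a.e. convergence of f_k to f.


Step 1: List the terms 4.8*1/2^k for k = 1 to 8:
  k=1: 2.4
  k=2: 1.2
  k=3: 0.6
  k=4: 0.3
  k=5: 0.15
  k=6: 0.075
  k=7: 0.0375
  k=8: 0.01875
Step 2: Partial sum = 2.4 + 1.2 + 0.6 + 0.3 + 0.15 + 0.075 + 0.0375 + 0.01875
     = 4.78125
Step 3: The full series sum_(k>=1) 4.8*1/2^k converges (geometric series with ratio 1/2 < 1; a constant multiple of a convergent series converges).
Step 4: Fix eps > 0. Since sum_k m(|f_k - f| > eps) < infinity, the Borel-Cantelli lemma gives
        m(limsup_k {|f_k - f| > eps}) = 0, i.e. for a.e. x, |f_k(x) - f(x)| <= eps for all large k.
        Applying this with eps = 1/j for j = 1, 2, ... and intersecting the countably many full-measure sets,
        for a.e. x we get limsup_k |f_k(x) - f(x)| <= 1/j for every j, hence f_k -> f almost everywhere.
Conclusion: series converges; Borel-Cantelli yields f_k -> f a.e.


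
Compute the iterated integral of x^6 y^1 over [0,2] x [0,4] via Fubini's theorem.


By Fubini's theorem, the double integral factors as a product of single integrals:
Step 1: integral_0^2 x^6 dx = [x^7/7] from 0 to 2
     = 2^7/7 = 18.285714
Step 2: integral_0^4 y^1 dy = [y^2/2] from 0 to 4
     = 4^2/2 = 8
Step 3: Double integral = 18.285714 * 8 = 146.285714


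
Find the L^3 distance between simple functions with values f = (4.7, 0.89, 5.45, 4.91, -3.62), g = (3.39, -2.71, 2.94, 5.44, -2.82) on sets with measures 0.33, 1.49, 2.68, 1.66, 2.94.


Step 1: Compute differences f_i - g_i:
  4.7 - 3.39 = 1.31
  0.89 - -2.71 = 3.6
  5.45 - 2.94 = 2.51
  4.91 - 5.44 = -0.53
  -3.62 - -2.82 = -0.8
Step 2: Compute |diff|^3 * measure for each set:
  |1.31|^3 * 0.33 = 2.248091 * 0.33 = 0.74187
  |3.6|^3 * 1.49 = 46.656 * 1.49 = 69.51744
  |2.51|^3 * 2.68 = 15.813251 * 2.68 = 42.379513
  |-0.53|^3 * 1.66 = 0.148877 * 1.66 = 0.247136
  |-0.8|^3 * 2.94 = 0.512 * 2.94 = 1.50528
Step 3: Sum = 114.391239
Step 4: ||f-g||_3 = (114.391239)^(1/3) = 4.854348


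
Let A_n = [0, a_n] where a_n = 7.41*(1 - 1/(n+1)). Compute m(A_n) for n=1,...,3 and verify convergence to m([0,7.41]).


By continuity of measure from below: if A_n increases to A, then m(A_n) -> m(A).
Here A = [0, 7.41], so m(A) = 7.41
Step 1: a_1 = 7.41*(1 - 1/2) = 3.705, m(A_1) = 3.705
Step 2: a_2 = 7.41*(1 - 1/3) = 4.94, m(A_2) = 4.94
Step 3: a_3 = 7.41*(1 - 1/4) = 5.5575, m(A_3) = 5.5575
Limit: m(A_n) -> m([0,7.41]) = 7.41
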